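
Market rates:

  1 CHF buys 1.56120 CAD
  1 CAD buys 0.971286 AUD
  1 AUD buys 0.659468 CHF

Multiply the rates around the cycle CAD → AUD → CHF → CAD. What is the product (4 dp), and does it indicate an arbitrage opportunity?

1.0000 (no arbitrage)

Around CAD → AUD → CHF → CAD: 1 × 0.971286 × 0.659468 × 1.56120 = 0.999999
Product ≈ 1 (deviation 0.000%, within rounding noise).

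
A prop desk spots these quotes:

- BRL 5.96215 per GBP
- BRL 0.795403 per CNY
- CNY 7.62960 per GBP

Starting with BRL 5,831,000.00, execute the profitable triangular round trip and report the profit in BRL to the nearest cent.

Profit: BRL 104,114.99

Profitable loop is BRL → GBP → CNY → BRL:
BRL 5,831,000.00 ÷ 5.96215 = GBP 978,002.90
GBP 978,002.90 × 7.62960 = CNY 7,461,770.94
CNY 7,461,770.94 × 0.795403 = BRL 5,935,114.99
Profit = BRL 5,935,114.99 − BRL 5,831,000.00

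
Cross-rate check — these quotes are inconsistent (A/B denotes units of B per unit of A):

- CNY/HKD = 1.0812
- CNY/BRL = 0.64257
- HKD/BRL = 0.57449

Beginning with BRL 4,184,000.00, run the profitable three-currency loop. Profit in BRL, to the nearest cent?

Profit: BRL 144,362.35

Profitable loop is BRL → HKD → CNY → BRL:
BRL 4,184,000.00 ÷ 0.57449 = HKD 7,282,981.43
HKD 7,282,981.43 ÷ 1.0812 = CNY 6,736,016.86
CNY 6,736,016.86 × 0.64257 = BRL 4,328,362.35
Profit = BRL 4,328,362.35 − BRL 4,184,000.00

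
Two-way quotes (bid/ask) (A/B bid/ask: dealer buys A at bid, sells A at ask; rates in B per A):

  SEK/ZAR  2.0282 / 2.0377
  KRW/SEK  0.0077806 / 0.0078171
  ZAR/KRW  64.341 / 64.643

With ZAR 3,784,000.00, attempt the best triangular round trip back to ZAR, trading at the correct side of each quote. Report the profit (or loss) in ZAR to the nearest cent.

Best loop ZAR → KRW → SEK → ZAR:
ZAR 3,784,000.00 × 64.341 (sell ZAR at bid) = KRW 243,466,344
KRW 243,466,344 × 0.0077806 (sell KRW at bid) = SEK 1,894,314.24
SEK 1,894,314.24 × 2.0282 (sell SEK at bid) = ZAR 3,842,048.13

Net profit: ZAR 58,048.13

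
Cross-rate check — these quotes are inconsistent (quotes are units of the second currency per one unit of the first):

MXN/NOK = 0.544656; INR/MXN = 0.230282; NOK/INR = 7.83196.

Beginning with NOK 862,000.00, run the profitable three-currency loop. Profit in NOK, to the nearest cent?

Profit: NOK 15,514.94

Profitable loop is NOK → MXN → INR → NOK:
NOK 862,000.00 ÷ 0.544656 = MXN 1,582,650.33
MXN 1,582,650.33 ÷ 0.230282 = INR 6,872,661.93
INR 6,872,661.93 ÷ 7.83196 = NOK 877,514.94
Profit = NOK 877,514.94 − NOK 862,000.00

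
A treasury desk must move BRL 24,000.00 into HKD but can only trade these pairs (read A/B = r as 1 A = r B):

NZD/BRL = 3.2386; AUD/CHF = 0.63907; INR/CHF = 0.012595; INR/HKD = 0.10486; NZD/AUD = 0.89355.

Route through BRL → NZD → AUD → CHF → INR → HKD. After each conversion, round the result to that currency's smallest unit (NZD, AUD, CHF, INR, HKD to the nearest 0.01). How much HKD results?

BRL 24,000.00 ÷ 3.2386 = NZD 7,410.61
NZD 7,410.61 × 0.89355 = AUD 6,621.75
AUD 6,621.75 × 0.63907 = CHF 4,231.76
CHF 4,231.76 ÷ 0.012595 = INR 335,987.30
INR 335,987.30 × 0.10486 = HKD 35,231.63

HKD 35,231.63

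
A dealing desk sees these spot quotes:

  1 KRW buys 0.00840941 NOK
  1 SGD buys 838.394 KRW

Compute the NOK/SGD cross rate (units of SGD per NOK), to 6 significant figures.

1 NOK ÷ 0.00840941 = 118.914 KRW
118.914 KRW ÷ 838.394 = 0.141836 SGD

NOK/SGD = 0.141836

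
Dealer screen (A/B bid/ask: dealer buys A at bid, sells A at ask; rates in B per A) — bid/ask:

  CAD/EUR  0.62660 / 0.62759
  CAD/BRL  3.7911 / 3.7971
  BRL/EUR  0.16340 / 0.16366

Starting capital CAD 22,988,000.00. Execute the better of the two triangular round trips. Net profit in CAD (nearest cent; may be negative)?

Net profit: CAD 191,122.85

Best loop CAD → EUR → BRL → CAD:
CAD 22,988,000.00 × 0.62660 (sell CAD at bid) = EUR 14,404,280.80
EUR 14,404,280.80 ÷ 0.16366 (buy BRL at ask) = BRL 88,013,447.39
BRL 88,013,447.39 ÷ 3.7971 (buy CAD at ask) = CAD 23,179,122.85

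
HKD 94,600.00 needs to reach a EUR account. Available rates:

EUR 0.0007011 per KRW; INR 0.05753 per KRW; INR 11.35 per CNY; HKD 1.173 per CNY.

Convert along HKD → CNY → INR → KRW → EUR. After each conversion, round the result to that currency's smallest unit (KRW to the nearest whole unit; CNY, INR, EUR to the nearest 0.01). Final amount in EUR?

EUR 11,155.13

HKD 94,600.00 ÷ 1.173 = CNY 80,647.91
CNY 80,647.91 × 11.35 = INR 915,353.78
INR 915,353.78 ÷ 0.05753 = KRW 15,910,895
KRW 15,910,895 × 0.0007011 = EUR 11,155.13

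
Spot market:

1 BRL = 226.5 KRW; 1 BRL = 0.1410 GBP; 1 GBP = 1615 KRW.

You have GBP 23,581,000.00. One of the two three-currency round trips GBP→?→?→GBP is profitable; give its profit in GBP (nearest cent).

Profitable loop is GBP → KRW → BRL → GBP:
GBP 23,581,000.00 × 1615 = KRW 38,083,315,000
KRW 38,083,315,000 ÷ 226.5 = BRL 168,138,256.07
BRL 168,138,256.07 × 0.1410 = GBP 23,707,494.11
Profit = GBP 23,707,494.11 − GBP 23,581,000.00

Profit: GBP 126,494.11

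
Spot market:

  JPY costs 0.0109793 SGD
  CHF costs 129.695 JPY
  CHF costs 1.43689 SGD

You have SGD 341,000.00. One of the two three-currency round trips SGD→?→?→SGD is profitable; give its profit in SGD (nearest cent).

Profitable loop is SGD → JPY → CHF → SGD:
SGD 341,000.00 ÷ 0.0109793 = JPY 31,058,446
JPY 31,058,446 ÷ 129.695 = CHF 239,472.97
CHF 239,472.97 × 1.43689 = SGD 344,096.31
Profit = SGD 344,096.31 − SGD 341,000.00

Profit: SGD 3,096.31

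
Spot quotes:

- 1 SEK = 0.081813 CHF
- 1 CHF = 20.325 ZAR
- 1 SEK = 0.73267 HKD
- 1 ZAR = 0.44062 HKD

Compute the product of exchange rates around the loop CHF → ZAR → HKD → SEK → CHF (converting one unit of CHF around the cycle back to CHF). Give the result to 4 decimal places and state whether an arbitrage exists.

1.0000 (no arbitrage)

Around CHF → ZAR → HKD → SEK → CHF: 1 × 20.325 × 0.44062 ÷ 0.73267 × 0.081813 = 1.000020
Product ≈ 1 (deviation 0.002%, within rounding noise).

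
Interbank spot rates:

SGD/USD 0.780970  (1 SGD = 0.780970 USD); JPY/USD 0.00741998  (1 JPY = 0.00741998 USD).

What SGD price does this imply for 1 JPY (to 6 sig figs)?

JPY/SGD = 0.00950098

1 JPY × 0.00741998 = 0.00741998 USD
0.00741998 USD ÷ 0.780970 = 0.00950098 SGD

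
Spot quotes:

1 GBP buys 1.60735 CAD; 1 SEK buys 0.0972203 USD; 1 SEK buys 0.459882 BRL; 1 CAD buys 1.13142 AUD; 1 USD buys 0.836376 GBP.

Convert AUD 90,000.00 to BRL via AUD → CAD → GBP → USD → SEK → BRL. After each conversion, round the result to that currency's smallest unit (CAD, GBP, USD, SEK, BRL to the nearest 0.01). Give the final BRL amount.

BRL 279,895.66

AUD 90,000.00 ÷ 1.13142 = CAD 79,546.06
CAD 79,546.06 ÷ 1.60735 = GBP 49,488.95
GBP 49,488.95 ÷ 0.836376 = USD 59,170.70
USD 59,170.70 ÷ 0.0972203 = SEK 608,624.95
SEK 608,624.95 × 0.459882 = BRL 279,895.66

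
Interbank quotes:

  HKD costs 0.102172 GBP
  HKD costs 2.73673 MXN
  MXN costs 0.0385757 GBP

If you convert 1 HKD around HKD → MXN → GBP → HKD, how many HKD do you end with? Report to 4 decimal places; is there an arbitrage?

1.0333 (arbitrage exists)

Around HKD → MXN → GBP → HKD: 1 × 2.73673 × 0.0385757 ÷ 0.102172 = 1.033270
Product > 1; profitable direction is HKD → MXN → GBP → HKD.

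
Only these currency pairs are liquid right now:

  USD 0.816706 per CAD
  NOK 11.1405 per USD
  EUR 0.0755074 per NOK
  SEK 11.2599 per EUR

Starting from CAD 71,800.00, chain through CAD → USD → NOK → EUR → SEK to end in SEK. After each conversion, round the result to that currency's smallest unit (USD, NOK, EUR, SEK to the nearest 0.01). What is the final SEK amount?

CAD 71,800.00 × 0.816706 = USD 58,639.49
USD 58,639.49 × 11.1405 = NOK 653,273.24
NOK 653,273.24 × 0.0755074 = EUR 49,326.96
EUR 49,326.96 × 11.2599 = SEK 555,416.64

SEK 555,416.64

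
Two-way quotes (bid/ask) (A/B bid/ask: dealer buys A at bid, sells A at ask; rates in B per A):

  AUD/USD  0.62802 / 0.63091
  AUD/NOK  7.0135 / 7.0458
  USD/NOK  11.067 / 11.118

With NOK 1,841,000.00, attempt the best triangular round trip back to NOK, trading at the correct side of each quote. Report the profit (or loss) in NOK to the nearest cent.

Best loop NOK → USD → AUD → NOK:
NOK 1,841,000.00 ÷ 11.118 (buy USD at ask) = USD 165,587.34
USD 165,587.34 ÷ 0.63091 (buy AUD at ask) = AUD 262,457.94
AUD 262,457.94 × 7.0135 (sell AUD at bid) = NOK 1,840,748.73

Net result: NOK -251.27 (no profitable arbitrage after spreads)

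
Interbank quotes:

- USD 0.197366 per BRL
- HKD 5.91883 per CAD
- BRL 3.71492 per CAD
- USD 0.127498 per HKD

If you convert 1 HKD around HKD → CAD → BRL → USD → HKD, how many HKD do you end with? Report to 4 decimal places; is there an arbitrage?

0.9716 (arbitrage exists)

Around HKD → CAD → BRL → USD → HKD: 1 ÷ 5.91883 × 3.71492 × 0.197366 ÷ 0.127498 = 0.971589
Product < 1; profitable direction is HKD → USD → BRL → CAD → HKD.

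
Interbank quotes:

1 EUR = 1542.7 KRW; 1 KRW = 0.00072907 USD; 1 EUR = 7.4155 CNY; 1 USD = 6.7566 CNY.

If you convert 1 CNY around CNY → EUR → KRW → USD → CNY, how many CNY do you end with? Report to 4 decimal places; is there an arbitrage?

Around CNY → EUR → KRW → USD → CNY: 1 ÷ 7.4155 × 1542.7 × 0.00072907 × 6.7566 = 1.024798
Product > 1; profitable direction is CNY → EUR → KRW → USD → CNY.

1.0248 (arbitrage exists)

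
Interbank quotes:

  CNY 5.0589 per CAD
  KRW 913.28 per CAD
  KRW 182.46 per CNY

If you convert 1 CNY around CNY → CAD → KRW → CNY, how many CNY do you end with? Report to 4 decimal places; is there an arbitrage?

Around CNY → CAD → KRW → CNY: 1 ÷ 5.0589 × 913.28 ÷ 182.46 = 0.989419
Product < 1; profitable direction is CNY → KRW → CAD → CNY.

0.9894 (arbitrage exists)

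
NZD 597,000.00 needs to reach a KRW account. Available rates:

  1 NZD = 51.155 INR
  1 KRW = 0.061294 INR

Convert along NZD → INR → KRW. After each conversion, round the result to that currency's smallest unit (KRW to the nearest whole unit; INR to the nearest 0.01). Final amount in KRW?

NZD 597,000.00 × 51.155 = INR 30,539,535.00
INR 30,539,535.00 ÷ 0.061294 = KRW 498,246,729

KRW 498,246,729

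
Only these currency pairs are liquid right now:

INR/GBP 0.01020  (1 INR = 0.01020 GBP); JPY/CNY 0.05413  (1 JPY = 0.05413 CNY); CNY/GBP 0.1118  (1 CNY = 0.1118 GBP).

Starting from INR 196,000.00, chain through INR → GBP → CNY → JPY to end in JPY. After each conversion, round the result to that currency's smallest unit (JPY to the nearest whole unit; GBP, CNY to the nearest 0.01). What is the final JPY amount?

INR 196,000.00 × 0.01020 = GBP 1,999.20
GBP 1,999.20 ÷ 0.1118 = CNY 17,881.93
CNY 17,881.93 ÷ 0.05413 = JPY 330,352

JPY 330,352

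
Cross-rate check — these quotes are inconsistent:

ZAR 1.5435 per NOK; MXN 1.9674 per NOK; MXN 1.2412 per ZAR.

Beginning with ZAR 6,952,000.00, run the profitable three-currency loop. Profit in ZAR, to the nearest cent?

Profit: ZAR 187,273.66

Profitable loop is ZAR → NOK → MXN → ZAR:
ZAR 6,952,000.00 ÷ 1.5435 = NOK 4,504,049.24
NOK 4,504,049.24 × 1.9674 = MXN 8,861,266.47
MXN 8,861,266.47 ÷ 1.2412 = ZAR 7,139,273.66
Profit = ZAR 7,139,273.66 − ZAR 6,952,000.00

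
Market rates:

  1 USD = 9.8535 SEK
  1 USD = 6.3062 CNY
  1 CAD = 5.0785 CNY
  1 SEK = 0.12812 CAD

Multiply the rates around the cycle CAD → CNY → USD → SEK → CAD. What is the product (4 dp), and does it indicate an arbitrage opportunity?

Around CAD → CNY → USD → SEK → CAD: 1 × 5.0785 ÷ 6.3062 × 9.8535 × 0.12812 = 1.016659
Product > 1; profitable direction is CAD → CNY → USD → SEK → CAD.

1.0167 (arbitrage exists)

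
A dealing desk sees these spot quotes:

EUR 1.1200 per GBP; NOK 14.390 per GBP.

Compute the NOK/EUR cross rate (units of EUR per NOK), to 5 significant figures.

1 NOK ÷ 14.390 = 0.0694927 GBP
0.0694927 GBP × 1.1200 = 0.0778318 EUR

NOK/EUR = 0.077832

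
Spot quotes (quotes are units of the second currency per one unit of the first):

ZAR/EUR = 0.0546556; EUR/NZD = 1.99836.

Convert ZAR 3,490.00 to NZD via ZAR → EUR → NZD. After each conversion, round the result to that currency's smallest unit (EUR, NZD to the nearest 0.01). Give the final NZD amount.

ZAR 3,490.00 × 0.0546556 = EUR 190.75
EUR 190.75 × 1.99836 = NZD 381.19

NZD 381.19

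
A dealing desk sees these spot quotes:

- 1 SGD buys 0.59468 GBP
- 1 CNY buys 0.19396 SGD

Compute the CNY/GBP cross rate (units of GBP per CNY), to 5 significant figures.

CNY/GBP = 0.11534

1 CNY × 0.19396 = 0.19396 SGD
0.19396 SGD × 0.59468 = 0.115344 GBP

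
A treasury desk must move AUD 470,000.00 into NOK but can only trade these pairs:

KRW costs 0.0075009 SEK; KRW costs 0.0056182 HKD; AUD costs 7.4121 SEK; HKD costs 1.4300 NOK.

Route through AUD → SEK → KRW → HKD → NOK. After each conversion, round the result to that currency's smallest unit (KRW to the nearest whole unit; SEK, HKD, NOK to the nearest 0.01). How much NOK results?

AUD 470,000.00 × 7.4121 = SEK 3,483,687.00
SEK 3,483,687.00 ÷ 0.0075009 = KRW 464,435,868
KRW 464,435,868 × 0.0056182 = HKD 2,609,293.59
HKD 2,609,293.59 × 1.4300 = NOK 3,731,289.83

NOK 3,731,289.83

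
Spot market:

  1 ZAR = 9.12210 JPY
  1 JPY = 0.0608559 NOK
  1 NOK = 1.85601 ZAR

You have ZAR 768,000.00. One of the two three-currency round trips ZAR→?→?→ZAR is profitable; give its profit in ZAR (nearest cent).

Profitable loop is ZAR → JPY → NOK → ZAR:
ZAR 768,000.00 × 9.12210 = JPY 7,005,773
JPY 7,005,773 × 0.0608559 = NOK 426,342.61
NOK 426,342.61 × 1.85601 = ZAR 791,296.15
Profit = ZAR 791,296.15 − ZAR 768,000.00

Profit: ZAR 23,296.15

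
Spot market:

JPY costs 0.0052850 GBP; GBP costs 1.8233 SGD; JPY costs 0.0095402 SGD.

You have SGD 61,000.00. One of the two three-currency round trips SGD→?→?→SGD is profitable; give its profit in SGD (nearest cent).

Profit: SGD 613.44

Profitable loop is SGD → JPY → GBP → SGD:
SGD 61,000.00 ÷ 0.0095402 = JPY 6,393,996
JPY 6,393,996 × 0.0052850 = GBP 33,792.27
GBP 33,792.27 × 1.8233 = SGD 61,613.44
Profit = SGD 61,613.44 − SGD 61,000.00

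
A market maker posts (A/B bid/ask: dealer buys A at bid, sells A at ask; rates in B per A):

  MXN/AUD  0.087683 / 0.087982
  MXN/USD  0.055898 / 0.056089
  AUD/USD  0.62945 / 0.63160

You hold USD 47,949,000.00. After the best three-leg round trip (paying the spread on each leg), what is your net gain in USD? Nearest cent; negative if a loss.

Net profit: USD 283,511.01

Best loop USD → AUD → MXN → USD:
USD 47,949,000.00 ÷ 0.63160 (buy AUD at ask) = AUD 75,916,719.44
AUD 75,916,719.44 ÷ 0.087982 (buy MXN at ask) = MXN 862,866,489.09
MXN 862,866,489.09 × 0.055898 (sell MXN at bid) = USD 48,232,511.01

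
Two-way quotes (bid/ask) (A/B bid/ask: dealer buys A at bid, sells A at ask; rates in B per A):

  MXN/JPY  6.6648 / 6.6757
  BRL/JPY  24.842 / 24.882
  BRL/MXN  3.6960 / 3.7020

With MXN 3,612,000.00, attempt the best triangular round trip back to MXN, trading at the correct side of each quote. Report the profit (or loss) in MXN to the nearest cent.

Net profit: MXN 18,789.52

Best loop MXN → BRL → JPY → MXN:
MXN 3,612,000.00 ÷ 3.7020 (buy BRL at ask) = BRL 975,688.82
BRL 975,688.82 × 24.842 (sell BRL at bid) = JPY 24,238,062
JPY 24,238,062 ÷ 6.6757 (buy MXN at ask) = MXN 3,630,789.52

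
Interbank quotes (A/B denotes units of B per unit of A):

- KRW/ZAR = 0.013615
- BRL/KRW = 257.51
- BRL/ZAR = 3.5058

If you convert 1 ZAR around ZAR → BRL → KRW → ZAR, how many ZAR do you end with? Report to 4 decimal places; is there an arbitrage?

1.0001 (no arbitrage)

Around ZAR → BRL → KRW → ZAR: 1 ÷ 3.5058 × 257.51 × 0.013615 = 1.000057
Product ≈ 1 (deviation 0.006%, within rounding noise).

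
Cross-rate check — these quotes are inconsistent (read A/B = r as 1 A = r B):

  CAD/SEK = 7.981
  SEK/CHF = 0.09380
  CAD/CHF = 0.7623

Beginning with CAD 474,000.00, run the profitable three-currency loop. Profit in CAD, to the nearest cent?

Profitable loop is CAD → CHF → SEK → CAD:
CAD 474,000.00 × 0.7623 = CHF 361,330.20
CHF 361,330.20 ÷ 0.09380 = SEK 3,852,134.33
SEK 3,852,134.33 ÷ 7.981 = CAD 482,663.12
Profit = CAD 482,663.12 − CAD 474,000.00

Profit: CAD 8,663.12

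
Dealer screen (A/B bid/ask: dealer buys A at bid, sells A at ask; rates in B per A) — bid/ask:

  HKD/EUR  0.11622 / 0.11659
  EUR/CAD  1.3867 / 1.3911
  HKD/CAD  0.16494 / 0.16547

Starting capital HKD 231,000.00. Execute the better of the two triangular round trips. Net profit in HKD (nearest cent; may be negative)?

Best loop HKD → CAD → EUR → HKD:
HKD 231,000.00 × 0.16494 (sell HKD at bid) = CAD 38,101.14
CAD 38,101.14 ÷ 1.3911 (buy EUR at ask) = EUR 27,389.22
EUR 27,389.22 ÷ 0.11659 (buy HKD at ask) = HKD 234,919.09

Net profit: HKD 3,919.09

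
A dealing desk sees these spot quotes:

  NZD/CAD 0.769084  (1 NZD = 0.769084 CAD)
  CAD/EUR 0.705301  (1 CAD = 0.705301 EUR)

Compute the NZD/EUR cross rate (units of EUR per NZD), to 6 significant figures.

1 NZD × 0.769084 = 0.769084 CAD
0.769084 CAD × 0.705301 = 0.542436 EUR

NZD/EUR = 0.542436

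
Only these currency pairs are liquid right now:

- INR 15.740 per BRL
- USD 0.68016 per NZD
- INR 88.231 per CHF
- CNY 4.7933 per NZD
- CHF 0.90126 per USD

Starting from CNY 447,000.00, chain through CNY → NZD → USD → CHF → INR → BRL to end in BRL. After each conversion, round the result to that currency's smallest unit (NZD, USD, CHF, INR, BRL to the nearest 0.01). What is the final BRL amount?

BRL 320,442.88

CNY 447,000.00 ÷ 4.7933 = NZD 93,255.17
NZD 93,255.17 × 0.68016 = USD 63,428.44
USD 63,428.44 × 0.90126 = CHF 57,165.52
CHF 57,165.52 × 88.231 = INR 5,043,771.00
INR 5,043,771.00 ÷ 15.740 = BRL 320,442.88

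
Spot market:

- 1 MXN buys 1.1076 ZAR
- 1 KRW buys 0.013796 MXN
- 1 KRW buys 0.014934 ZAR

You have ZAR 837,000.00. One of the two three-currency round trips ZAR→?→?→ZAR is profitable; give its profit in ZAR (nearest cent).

Profitable loop is ZAR → KRW → MXN → ZAR:
ZAR 837,000.00 ÷ 0.014934 = KRW 56,046,605
KRW 56,046,605 × 0.013796 = MXN 773,218.96
MXN 773,218.96 × 1.1076 = ZAR 856,417.32
Profit = ZAR 856,417.32 − ZAR 837,000.00

Profit: ZAR 19,417.32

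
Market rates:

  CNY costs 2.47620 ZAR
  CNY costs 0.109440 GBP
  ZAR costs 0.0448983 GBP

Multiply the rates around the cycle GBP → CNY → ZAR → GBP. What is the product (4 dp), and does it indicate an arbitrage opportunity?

Around GBP → CNY → ZAR → GBP: 1 ÷ 0.109440 × 2.47620 × 0.0448983 = 1.015873
Product > 1; profitable direction is GBP → CNY → ZAR → GBP.

1.0159 (arbitrage exists)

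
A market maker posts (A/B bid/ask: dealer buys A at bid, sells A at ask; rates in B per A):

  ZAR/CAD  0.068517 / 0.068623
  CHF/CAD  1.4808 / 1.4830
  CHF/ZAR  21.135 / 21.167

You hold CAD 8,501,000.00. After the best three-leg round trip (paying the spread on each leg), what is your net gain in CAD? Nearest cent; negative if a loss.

Net profit: CAD 165,373.69

Best loop CAD → ZAR → CHF → CAD:
CAD 8,501,000.00 ÷ 0.068623 (buy ZAR at ask) = ZAR 123,879,748.77
ZAR 123,879,748.77 ÷ 21.167 (buy CHF at ask) = CHF 5,852,494.39
CHF 5,852,494.39 × 1.4808 (sell CHF at bid) = CAD 8,666,373.69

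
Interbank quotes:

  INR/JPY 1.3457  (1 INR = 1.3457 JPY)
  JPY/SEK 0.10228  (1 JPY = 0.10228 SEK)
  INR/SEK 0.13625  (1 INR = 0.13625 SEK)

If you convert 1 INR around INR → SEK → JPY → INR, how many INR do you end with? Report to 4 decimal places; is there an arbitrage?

0.9899 (arbitrage exists)

Around INR → SEK → JPY → INR: 1 × 0.13625 ÷ 0.10228 ÷ 1.3457 = 0.989914
Product < 1; profitable direction is INR → JPY → SEK → INR.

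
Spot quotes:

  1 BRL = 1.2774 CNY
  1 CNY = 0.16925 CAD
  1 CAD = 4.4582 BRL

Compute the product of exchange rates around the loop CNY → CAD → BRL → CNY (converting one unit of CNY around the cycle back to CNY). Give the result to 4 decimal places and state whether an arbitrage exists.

0.9639 (arbitrage exists)

Around CNY → CAD → BRL → CNY: 1 × 0.16925 × 4.4582 × 1.2774 = 0.963863
Product < 1; profitable direction is CNY → BRL → CAD → CNY.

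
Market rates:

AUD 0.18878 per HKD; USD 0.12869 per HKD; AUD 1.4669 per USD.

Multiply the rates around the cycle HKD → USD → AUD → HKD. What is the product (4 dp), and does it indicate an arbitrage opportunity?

1.0000 (no arbitrage)

Around HKD → USD → AUD → HKD: 1 × 0.12869 × 1.4669 ÷ 0.18878 = 0.999975
Product ≈ 1 (deviation 0.002%, within rounding noise).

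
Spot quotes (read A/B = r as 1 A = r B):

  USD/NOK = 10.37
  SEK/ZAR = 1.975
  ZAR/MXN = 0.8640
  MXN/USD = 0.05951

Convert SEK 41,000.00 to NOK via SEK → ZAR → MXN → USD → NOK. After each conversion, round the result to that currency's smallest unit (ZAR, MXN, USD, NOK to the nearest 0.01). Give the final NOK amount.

SEK 41,000.00 × 1.975 = ZAR 80,975.00
ZAR 80,975.00 × 0.8640 = MXN 69,962.40
MXN 69,962.40 × 0.05951 = USD 4,163.46
USD 4,163.46 × 10.37 = NOK 43,175.08

NOK 43,175.08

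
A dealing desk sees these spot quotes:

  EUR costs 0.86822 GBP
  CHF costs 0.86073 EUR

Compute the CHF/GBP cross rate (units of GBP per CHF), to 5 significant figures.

1 CHF × 0.86073 = 0.86073 EUR
0.86073 EUR × 0.86822 = 0.747303 GBP

CHF/GBP = 0.74730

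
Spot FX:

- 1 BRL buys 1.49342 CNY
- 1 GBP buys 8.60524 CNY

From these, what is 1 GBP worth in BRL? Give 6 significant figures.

GBP/BRL = 5.76210

1 GBP × 8.60524 = 8.60524 CNY
8.60524 CNY ÷ 1.49342 = 5.7621 BRL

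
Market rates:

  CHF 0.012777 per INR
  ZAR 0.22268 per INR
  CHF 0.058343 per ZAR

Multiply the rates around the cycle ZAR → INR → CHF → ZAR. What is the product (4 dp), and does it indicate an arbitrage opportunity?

0.9835 (arbitrage exists)

Around ZAR → INR → CHF → ZAR: 1 ÷ 0.22268 × 0.012777 ÷ 0.058343 = 0.983465
Product < 1; profitable direction is ZAR → CHF → INR → ZAR.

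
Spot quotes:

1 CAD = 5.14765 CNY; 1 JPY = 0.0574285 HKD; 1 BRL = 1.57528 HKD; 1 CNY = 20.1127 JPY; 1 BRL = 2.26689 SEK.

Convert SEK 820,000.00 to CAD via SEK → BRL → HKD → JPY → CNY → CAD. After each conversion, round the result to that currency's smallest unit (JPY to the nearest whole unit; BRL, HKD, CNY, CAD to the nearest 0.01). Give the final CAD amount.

SEK 820,000.00 ÷ 2.26689 = BRL 361,729.06
BRL 361,729.06 × 1.57528 = HKD 569,824.55
HKD 569,824.55 ÷ 0.0574285 = JPY 9,922,330
JPY 9,922,330 ÷ 20.1127 = CNY 493,336.55
CNY 493,336.55 ÷ 5.14765 = CAD 95,837.24

CAD 95,837.24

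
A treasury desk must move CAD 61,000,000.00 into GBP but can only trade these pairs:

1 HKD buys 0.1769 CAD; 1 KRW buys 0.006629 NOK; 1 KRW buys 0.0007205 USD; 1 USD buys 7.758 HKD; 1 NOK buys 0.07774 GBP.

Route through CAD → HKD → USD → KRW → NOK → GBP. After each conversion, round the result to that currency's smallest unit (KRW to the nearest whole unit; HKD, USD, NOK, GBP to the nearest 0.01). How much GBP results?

GBP 31,791,483.71

CAD 61,000,000.00 ÷ 0.1769 = HKD 344,827,586.21
HKD 344,827,586.21 ÷ 7.758 = USD 44,448,000.28
USD 44,448,000.28 ÷ 0.0007205 = KRW 61,690,493,102
KRW 61,690,493,102 × 0.006629 = NOK 408,946,278.77
NOK 408,946,278.77 × 0.07774 = GBP 31,791,483.71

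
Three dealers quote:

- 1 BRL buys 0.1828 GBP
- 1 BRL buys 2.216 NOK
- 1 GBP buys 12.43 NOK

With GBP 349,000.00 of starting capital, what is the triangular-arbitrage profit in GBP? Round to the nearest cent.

Profit: GBP 8,851.62

Profitable loop is GBP → NOK → BRL → GBP:
GBP 349,000.00 × 12.43 = NOK 4,338,070.00
NOK 4,338,070.00 ÷ 2.216 = BRL 1,957,612.82
BRL 1,957,612.82 × 0.1828 = GBP 357,851.62
Profit = GBP 357,851.62 − GBP 349,000.00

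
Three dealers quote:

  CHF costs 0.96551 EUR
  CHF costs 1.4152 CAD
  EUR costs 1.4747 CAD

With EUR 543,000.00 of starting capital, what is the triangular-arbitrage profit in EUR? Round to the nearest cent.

Profitable loop is EUR → CAD → CHF → EUR:
EUR 543,000.00 × 1.4747 = CAD 800,762.10
CAD 800,762.10 ÷ 1.4152 = CHF 565,829.64
CHF 565,829.64 × 0.96551 = EUR 546,314.17
Profit = EUR 546,314.17 − EUR 543,000.00

Profit: EUR 3,314.17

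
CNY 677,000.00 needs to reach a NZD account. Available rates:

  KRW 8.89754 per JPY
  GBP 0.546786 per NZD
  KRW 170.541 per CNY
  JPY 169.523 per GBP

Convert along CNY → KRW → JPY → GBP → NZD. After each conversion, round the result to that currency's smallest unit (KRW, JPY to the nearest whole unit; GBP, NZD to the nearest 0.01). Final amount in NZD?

NZD 139,991.46

CNY 677,000.00 × 170.541 = KRW 115,456,257
KRW 115,456,257 ÷ 8.89754 = JPY 12,976,200
JPY 12,976,200 ÷ 169.523 = GBP 76,545.37
GBP 76,545.37 ÷ 0.546786 = NZD 139,991.46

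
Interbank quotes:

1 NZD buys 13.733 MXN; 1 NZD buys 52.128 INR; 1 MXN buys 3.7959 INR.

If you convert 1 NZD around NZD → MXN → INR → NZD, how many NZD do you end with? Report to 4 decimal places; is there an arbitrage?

Around NZD → MXN → INR → NZD: 1 × 13.733 × 3.7959 ÷ 52.128 = 1.000021
Product ≈ 1 (deviation 0.002%, within rounding noise).

1.0000 (no arbitrage)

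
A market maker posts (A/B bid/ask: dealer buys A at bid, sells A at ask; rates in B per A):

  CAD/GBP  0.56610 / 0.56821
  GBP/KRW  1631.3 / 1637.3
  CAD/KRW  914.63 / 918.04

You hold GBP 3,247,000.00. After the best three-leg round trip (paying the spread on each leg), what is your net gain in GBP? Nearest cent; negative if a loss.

Net profit: GBP 19,236.86

Best loop GBP → KRW → CAD → GBP:
GBP 3,247,000.00 × 1631.3 (sell GBP at bid) = KRW 5,296,831,100
KRW 5,296,831,100 ÷ 918.04 (buy CAD at ask) = CAD 5,769,717.11
CAD 5,769,717.11 × 0.56610 (sell CAD at bid) = GBP 3,266,236.86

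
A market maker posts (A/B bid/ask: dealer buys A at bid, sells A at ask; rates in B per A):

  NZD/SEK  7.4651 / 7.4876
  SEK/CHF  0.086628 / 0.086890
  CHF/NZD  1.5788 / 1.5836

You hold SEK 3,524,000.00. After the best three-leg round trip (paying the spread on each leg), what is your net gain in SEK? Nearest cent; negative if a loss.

Net profit: SEK 73,965.01

Best loop SEK → CHF → NZD → SEK:
SEK 3,524,000.00 × 0.086628 (sell SEK at bid) = CHF 305,277.07
CHF 305,277.07 × 1.5788 (sell CHF at bid) = NZD 481,971.44
NZD 481,971.44 × 7.4651 (sell NZD at bid) = SEK 3,597,965.01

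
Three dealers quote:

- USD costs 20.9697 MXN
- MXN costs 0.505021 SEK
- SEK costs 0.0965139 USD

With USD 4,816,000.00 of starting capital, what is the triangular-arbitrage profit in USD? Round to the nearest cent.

Profit: USD 106,412.43

Profitable loop is USD → MXN → SEK → USD:
USD 4,816,000.00 × 20.9697 = MXN 100,990,075.20
MXN 100,990,075.20 × 0.505021 = SEK 51,002,108.77
SEK 51,002,108.77 × 0.0965139 = USD 4,922,412.43
Profit = USD 4,922,412.43 − USD 4,816,000.00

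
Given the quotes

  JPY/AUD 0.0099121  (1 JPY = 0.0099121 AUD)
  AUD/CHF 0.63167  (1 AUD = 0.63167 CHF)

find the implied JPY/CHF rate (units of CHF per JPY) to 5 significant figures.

JPY/CHF = 0.0062612

1 JPY × 0.0099121 = 0.0099121 AUD
0.0099121 AUD × 0.63167 = 0.00626118 CHF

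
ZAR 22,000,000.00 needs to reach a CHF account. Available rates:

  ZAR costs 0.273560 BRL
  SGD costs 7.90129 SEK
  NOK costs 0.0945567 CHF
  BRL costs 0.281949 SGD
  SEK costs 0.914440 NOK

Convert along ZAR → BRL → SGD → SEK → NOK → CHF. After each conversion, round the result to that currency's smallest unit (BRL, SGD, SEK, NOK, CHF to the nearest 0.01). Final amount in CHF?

CHF 1,159,288.05

ZAR 22,000,000.00 × 0.273560 = BRL 6,018,320.00
BRL 6,018,320.00 × 0.281949 = SGD 1,696,859.31
SGD 1,696,859.31 × 7.90129 = SEK 13,407,377.50
SEK 13,407,377.50 × 0.914440 = NOK 12,260,242.28
NOK 12,260,242.28 × 0.0945567 = CHF 1,159,288.05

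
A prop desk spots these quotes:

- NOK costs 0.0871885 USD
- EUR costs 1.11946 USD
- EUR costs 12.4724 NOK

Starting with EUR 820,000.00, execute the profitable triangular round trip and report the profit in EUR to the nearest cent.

Profit: EUR 24,137.50

Profitable loop is EUR → USD → NOK → EUR:
EUR 820,000.00 × 1.11946 = USD 917,957.20
USD 917,957.20 ÷ 0.0871885 = NOK 10,528,420.61
NOK 10,528,420.61 ÷ 12.4724 = EUR 844,137.50
Profit = EUR 844,137.50 − EUR 820,000.00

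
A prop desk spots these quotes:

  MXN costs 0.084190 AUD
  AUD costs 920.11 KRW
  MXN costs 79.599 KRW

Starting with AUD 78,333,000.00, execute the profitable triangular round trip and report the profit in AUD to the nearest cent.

Profit: AUD 2,158,887.39

Profitable loop is AUD → MXN → KRW → AUD:
AUD 78,333,000.00 ÷ 0.084190 = MXN 930,431,167.60
MXN 930,431,167.60 × 79.599 = KRW 74,061,390,510
KRW 74,061,390,510 ÷ 920.11 = AUD 80,491,887.39
Profit = AUD 80,491,887.39 − AUD 78,333,000.00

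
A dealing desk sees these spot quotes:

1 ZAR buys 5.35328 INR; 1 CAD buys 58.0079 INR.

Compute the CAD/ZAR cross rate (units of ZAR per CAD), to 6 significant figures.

CAD/ZAR = 10.8360

1 CAD × 58.0079 = 58.0079 INR
58.0079 INR ÷ 5.35328 = 10.836 ZAR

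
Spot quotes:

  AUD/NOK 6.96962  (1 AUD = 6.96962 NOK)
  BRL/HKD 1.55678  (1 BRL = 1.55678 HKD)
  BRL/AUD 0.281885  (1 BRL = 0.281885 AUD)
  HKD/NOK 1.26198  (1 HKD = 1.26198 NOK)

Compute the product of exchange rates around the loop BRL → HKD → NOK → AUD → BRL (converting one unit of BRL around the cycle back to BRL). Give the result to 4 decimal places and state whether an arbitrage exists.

Around BRL → HKD → NOK → AUD → BRL: 1 × 1.55678 × 1.26198 ÷ 6.96962 ÷ 0.281885 = 0.999997
Product ≈ 1 (deviation 0.000%, within rounding noise).

1.0000 (no arbitrage)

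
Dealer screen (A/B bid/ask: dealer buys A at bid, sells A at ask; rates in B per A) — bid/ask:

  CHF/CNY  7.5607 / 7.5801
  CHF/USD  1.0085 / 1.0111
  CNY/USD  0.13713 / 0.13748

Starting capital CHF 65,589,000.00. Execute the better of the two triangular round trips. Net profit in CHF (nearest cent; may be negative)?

Best loop CHF → CNY → USD → CHF:
CHF 65,589,000.00 × 7.5607 (sell CHF at bid) = CNY 495,898,752.30
CNY 495,898,752.30 × 0.13713 (sell CNY at bid) = USD 68,002,595.90
USD 68,002,595.90 ÷ 1.0111 (buy CHF at ask) = CHF 67,256,053.71

Net profit: CHF 1,667,053.71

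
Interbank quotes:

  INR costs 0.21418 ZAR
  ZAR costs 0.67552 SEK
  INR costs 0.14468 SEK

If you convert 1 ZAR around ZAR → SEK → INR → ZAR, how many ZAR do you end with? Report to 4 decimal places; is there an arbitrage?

Around ZAR → SEK → INR → ZAR: 1 × 0.67552 ÷ 0.14468 × 0.21418 = 1.000020
Product ≈ 1 (deviation 0.002%, within rounding noise).

1.0000 (no arbitrage)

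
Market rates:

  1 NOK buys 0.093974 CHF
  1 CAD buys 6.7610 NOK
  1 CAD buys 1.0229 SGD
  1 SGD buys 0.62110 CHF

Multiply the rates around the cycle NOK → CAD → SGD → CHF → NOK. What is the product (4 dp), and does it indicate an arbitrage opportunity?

Around NOK → CAD → SGD → CHF → NOK: 1 ÷ 6.7610 × 1.0229 × 0.62110 ÷ 0.093974 = 0.999945
Product ≈ 1 (deviation 0.006%, within rounding noise).

0.9999 (no arbitrage)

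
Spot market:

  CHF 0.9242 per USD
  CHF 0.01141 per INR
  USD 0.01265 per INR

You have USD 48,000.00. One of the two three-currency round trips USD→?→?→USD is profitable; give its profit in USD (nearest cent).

Profit: USD 1,182.67

Profitable loop is USD → CHF → INR → USD:
USD 48,000.00 × 0.9242 = CHF 44,361.60
CHF 44,361.60 ÷ 0.01141 = INR 3,887,957.93
INR 3,887,957.93 × 0.01265 = USD 49,182.67
Profit = USD 49,182.67 − USD 48,000.00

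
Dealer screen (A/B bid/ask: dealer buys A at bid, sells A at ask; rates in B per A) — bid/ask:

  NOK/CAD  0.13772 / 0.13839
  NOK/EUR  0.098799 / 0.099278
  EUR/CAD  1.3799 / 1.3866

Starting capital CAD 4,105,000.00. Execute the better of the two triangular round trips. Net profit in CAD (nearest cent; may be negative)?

Best loop CAD → EUR → NOK → CAD:
CAD 4,105,000.00 ÷ 1.3866 (buy EUR at ask) = EUR 2,960,478.87
EUR 2,960,478.87 ÷ 0.099278 (buy NOK at ask) = NOK 29,820,089.74
NOK 29,820,089.74 × 0.13772 (sell NOK at bid) = CAD 4,106,822.76

Net profit: CAD 1,822.76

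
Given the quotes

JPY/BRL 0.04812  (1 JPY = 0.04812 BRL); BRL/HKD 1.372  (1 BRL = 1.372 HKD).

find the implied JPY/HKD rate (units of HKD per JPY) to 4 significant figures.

JPY/HKD = 0.06602

1 JPY × 0.04812 = 0.04812 BRL
0.04812 BRL × 1.372 = 0.0660206 HKD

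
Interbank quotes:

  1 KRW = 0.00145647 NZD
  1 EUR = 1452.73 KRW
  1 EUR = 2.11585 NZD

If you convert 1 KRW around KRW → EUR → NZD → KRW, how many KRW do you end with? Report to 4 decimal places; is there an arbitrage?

Around KRW → EUR → NZD → KRW: 1 ÷ 1452.73 × 2.11585 ÷ 0.00145647 = 0.999996
Product ≈ 1 (deviation 0.000%, within rounding noise).

1.0000 (no arbitrage)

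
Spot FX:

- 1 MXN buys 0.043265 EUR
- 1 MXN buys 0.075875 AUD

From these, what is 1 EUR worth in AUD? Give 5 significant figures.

EUR/AUD = 1.7537

1 EUR ÷ 0.043265 = 23.1134 MXN
23.1134 MXN × 0.075875 = 1.75373 AUD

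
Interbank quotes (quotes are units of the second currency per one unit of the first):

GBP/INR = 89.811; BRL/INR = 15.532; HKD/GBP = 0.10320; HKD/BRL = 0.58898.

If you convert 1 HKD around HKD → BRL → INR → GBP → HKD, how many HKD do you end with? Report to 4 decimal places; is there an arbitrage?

0.9870 (arbitrage exists)

Around HKD → BRL → INR → GBP → HKD: 1 × 0.58898 × 15.532 ÷ 89.811 ÷ 0.10320 = 0.987004
Product < 1; profitable direction is HKD → GBP → INR → BRL → HKD.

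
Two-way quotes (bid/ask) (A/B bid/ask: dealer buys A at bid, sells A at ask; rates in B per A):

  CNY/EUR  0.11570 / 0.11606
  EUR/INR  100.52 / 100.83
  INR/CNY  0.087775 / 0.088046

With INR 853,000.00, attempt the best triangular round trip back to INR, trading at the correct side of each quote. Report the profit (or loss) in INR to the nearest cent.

Best loop INR → CNY → EUR → INR:
INR 853,000.00 × 0.087775 (sell INR at bid) = CNY 74,872.08
CNY 74,872.08 × 0.11570 (sell CNY at bid) = EUR 8,662.70
EUR 8,662.70 × 100.52 (sell EUR at bid) = INR 870,774.51

Net profit: INR 17,774.51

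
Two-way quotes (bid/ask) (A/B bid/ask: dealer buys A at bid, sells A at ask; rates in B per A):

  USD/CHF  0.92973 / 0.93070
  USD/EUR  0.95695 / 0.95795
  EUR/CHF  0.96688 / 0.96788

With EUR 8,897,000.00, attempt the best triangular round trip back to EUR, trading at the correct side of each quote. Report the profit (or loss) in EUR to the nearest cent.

Net profit: EUR 24,462.98

Best loop EUR → USD → CHF → EUR:
EUR 8,897,000.00 ÷ 0.95795 (buy USD at ask) = USD 9,287,541.10
USD 9,287,541.10 × 0.92973 (sell USD at bid) = CHF 8,634,905.59
CHF 8,634,905.59 ÷ 0.96788 (buy EUR at ask) = EUR 8,921,462.98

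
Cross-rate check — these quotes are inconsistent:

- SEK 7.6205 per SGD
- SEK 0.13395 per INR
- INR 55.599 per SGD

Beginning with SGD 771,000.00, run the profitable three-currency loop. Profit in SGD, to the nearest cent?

Profit: SGD 17,911.25

Profitable loop is SGD → SEK → INR → SGD:
SGD 771,000.00 × 7.6205 = SEK 5,875,405.50
SEK 5,875,405.50 ÷ 0.13395 = INR 43,862,676.37
INR 43,862,676.37 ÷ 55.599 = SGD 788,911.25
Profit = SGD 788,911.25 − SGD 771,000.00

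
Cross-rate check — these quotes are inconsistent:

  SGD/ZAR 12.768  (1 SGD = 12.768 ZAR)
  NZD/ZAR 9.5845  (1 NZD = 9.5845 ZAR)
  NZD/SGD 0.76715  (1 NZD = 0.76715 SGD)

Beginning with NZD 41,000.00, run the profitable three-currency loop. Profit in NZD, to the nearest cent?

Profit: NZD 900.34

Profitable loop is NZD → SGD → ZAR → NZD:
NZD 41,000.00 × 0.76715 = SGD 31,453.15
SGD 31,453.15 × 12.768 = ZAR 401,593.82
ZAR 401,593.82 ÷ 9.5845 = NZD 41,900.34
Profit = NZD 41,900.34 − NZD 41,000.00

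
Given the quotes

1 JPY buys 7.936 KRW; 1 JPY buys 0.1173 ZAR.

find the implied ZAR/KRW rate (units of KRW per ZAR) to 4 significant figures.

1 ZAR ÷ 0.1173 = 8.52515 JPY
8.52515 JPY × 7.936 = 67.6556 KRW

ZAR/KRW = 67.66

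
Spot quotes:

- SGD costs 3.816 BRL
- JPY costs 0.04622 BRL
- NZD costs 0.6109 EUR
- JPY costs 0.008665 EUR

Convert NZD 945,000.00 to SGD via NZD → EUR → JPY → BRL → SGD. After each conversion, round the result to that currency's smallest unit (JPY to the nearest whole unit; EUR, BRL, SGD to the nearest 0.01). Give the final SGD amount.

NZD 945,000.00 × 0.6109 = EUR 577,300.50
EUR 577,300.50 ÷ 0.008665 = JPY 66,624,409
JPY 66,624,409 × 0.04622 = BRL 3,079,380.18
BRL 3,079,380.18 ÷ 3.816 = SGD 806,965.46

SGD 806,965.46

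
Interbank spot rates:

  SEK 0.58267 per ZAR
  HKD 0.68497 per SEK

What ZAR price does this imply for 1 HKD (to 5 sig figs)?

1 HKD ÷ 0.68497 = 1.45992 SEK
1.45992 SEK ÷ 0.58267 = 2.50557 ZAR

HKD/ZAR = 2.5056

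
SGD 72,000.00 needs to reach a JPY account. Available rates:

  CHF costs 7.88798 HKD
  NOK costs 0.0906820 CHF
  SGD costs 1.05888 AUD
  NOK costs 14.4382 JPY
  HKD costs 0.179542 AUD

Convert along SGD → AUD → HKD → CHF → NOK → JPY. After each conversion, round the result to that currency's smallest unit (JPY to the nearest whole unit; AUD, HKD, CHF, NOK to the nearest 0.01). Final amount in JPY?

SGD 72,000.00 × 1.05888 = AUD 76,239.36
AUD 76,239.36 ÷ 0.179542 = HKD 424,632.45
HKD 424,632.45 ÷ 7.88798 = CHF 53,832.85
CHF 53,832.85 ÷ 0.0906820 = NOK 593,644.27
NOK 593,644.27 × 14.4382 = JPY 8,571,155

JPY 8,571,155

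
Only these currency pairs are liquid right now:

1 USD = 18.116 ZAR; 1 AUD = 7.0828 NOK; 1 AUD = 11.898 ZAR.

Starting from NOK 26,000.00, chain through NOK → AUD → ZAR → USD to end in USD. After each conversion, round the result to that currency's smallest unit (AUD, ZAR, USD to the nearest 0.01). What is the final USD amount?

USD 2,410.90

NOK 26,000.00 ÷ 7.0828 = AUD 3,670.86
AUD 3,670.86 × 11.898 = ZAR 43,675.89
ZAR 43,675.89 ÷ 18.116 = USD 2,410.90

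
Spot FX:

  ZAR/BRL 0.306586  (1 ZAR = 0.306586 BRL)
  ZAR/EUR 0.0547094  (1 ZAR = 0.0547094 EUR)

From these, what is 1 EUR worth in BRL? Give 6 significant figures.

EUR/BRL = 5.60390

1 EUR ÷ 0.0547094 = 18.2784 ZAR
18.2784 ZAR × 0.306586 = 5.6039 BRL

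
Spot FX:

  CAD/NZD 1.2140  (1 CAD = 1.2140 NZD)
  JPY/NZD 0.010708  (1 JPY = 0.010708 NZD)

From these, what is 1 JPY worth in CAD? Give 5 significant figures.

1 JPY × 0.010708 = 0.010708 NZD
0.010708 NZD ÷ 1.2140 = 0.00882043 CAD

JPY/CAD = 0.0088204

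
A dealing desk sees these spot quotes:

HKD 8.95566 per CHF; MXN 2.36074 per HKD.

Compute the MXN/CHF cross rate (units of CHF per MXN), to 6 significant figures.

1 MXN ÷ 2.36074 = 0.423596 HKD
0.423596 HKD ÷ 8.95566 = 0.0472992 CHF

MXN/CHF = 0.0472992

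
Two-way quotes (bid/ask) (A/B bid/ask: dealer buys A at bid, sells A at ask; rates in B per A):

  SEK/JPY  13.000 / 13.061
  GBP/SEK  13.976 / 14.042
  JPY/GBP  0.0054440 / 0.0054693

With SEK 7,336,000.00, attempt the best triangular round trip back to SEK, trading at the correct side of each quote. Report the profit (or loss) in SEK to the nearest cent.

Net result: SEK -22,551.98 (no profitable arbitrage after spreads)

Best loop SEK → GBP → JPY → SEK:
SEK 7,336,000.00 ÷ 14.042 (buy GBP at ask) = GBP 522,432.70
GBP 522,432.70 ÷ 0.0054693 (buy JPY at ask) = JPY 95,520,945
JPY 95,520,945 ÷ 13.061 (buy SEK at ask) = SEK 7,313,448.02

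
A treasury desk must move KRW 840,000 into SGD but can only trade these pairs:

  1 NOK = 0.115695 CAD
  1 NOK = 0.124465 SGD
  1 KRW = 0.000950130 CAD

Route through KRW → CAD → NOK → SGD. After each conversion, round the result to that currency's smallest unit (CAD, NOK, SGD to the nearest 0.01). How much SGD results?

SGD 858.61

KRW 840,000 × 0.000950130 = CAD 798.11
CAD 798.11 ÷ 0.115695 = NOK 6,898.40
NOK 6,898.40 × 0.124465 = SGD 858.61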